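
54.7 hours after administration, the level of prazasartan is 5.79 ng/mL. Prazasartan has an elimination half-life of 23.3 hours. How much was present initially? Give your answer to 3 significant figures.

29.5 ng/mL

Number of half-lives elapsed: n = 54.7/23.3 ≈ 2.3476.
A₀ = A × 2^n = 5.79 × 2^2.3476 = 5.79 × 5.0899 ≈ 29.471 ng/mL.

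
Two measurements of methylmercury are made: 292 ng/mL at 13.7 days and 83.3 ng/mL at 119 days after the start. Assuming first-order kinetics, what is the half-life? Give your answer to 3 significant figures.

Over Δt = 119 − 13.7 = 105.3 days, the level fell by a factor of 292/83.3 ≈ 3.5054.
n = log₂(3.5054) ≈ 1.8096 half-lives, so t½ = 105.3/1.8096 ≈ 58.19 days.

58.2 days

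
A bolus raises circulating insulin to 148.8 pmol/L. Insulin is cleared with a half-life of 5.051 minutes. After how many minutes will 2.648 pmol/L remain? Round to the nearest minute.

29 minutes

Fraction remaining = 2.648/148.8 ≈ 0.017796.
n = log₂(148.8/2.648) = ln(56.193)/ln 2 ≈ 5.8123 half-lives.
t = n × t½ = 5.8123 × 5.051 ≈ 29.358 minutes.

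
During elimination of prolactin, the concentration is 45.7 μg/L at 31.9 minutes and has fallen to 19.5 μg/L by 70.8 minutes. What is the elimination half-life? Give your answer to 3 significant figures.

31.7 minutes

Over Δt = 70.8 − 31.9 = 38.9 minutes, the level fell by a factor of 45.7/19.5 ≈ 2.3436.
n = log₂(2.3436) ≈ 1.2287 half-lives, so t½ = 38.9/1.2287 ≈ 31.659 minutes.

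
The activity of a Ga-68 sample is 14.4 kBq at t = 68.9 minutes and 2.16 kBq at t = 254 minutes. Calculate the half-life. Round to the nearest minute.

68 minutes

Over Δt = 254 − 68.9 = 185.1 minutes, the level fell by a factor of 14.4/2.16 ≈ 6.6667.
n = log₂(6.6667) ≈ 2.737 half-lives, so t½ = 185.1/2.737 ≈ 67.63 minutes.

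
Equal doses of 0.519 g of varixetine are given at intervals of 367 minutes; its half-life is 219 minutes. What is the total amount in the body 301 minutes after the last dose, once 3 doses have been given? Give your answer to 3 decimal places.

0.282 g

The 3 doses were given 1035, 668, 301 minutes ago.
Total = 0.519·(1/2)^(1035/219) + 0.519·(1/2)^(668/219) + 0.519·(1/2)^(301/219)
      = 0.019611 + 0.062655 + 0.20018 ≈ 0.28245 g.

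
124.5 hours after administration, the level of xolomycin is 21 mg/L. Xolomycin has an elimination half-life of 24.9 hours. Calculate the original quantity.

Number of half-lives elapsed: n = 124.5/24.9 ≈ 5.
A₀ = A × 2^n = 21 × 2^5 = 21 × 32 ≈ 672 mg/L.

672 mg/L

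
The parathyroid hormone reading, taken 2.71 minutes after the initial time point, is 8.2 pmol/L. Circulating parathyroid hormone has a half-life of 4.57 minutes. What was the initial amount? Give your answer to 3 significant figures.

Number of half-lives elapsed: n = 2.71/4.57 ≈ 0.593.
A₀ = A × 2^n = 8.2 × 2^0.593 = 8.2 × 1.5084 ≈ 12.369 pmol/L.

12.4 pmol/L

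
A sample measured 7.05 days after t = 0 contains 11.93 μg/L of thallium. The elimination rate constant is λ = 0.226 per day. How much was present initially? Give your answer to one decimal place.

t½ = ln 2 / λ = 0.69315 / 0.226 ≈ 3.067 days.
Number of half-lives elapsed: n = 7.05/3.067 ≈ 2.2986.
A₀ = A × 2^n = 11.93 × 2^2.2986 = 11.93 × 4.92 ≈ 58.695 μg/L.

58.7 μg/L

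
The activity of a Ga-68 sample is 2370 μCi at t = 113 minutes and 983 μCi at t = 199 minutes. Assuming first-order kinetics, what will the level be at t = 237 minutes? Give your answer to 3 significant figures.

Over Δt = 199 − 113 = 86 minutes, the level fell by a factor of 2370/983 ≈ 2.411.
n = log₂(2.411) ≈ 1.2696 half-lives, so t½ = 86/1.2696 ≈ 67.737 minutes.
From t = 199 to t = 237: 983 × (1/2)^((237−199)/67.737) ≈ 666.31 μCi.

666 μCi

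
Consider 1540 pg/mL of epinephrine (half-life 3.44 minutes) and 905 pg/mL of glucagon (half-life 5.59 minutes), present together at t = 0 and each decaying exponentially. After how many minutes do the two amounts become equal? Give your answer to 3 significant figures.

6.86 minutes

Set 1540·(1/2)^(t/3.44) = 905·(1/2)^(t/5.59).
Taking log₂: log₂(1540/905) = t·(1/3.44 − 1/5.59).
log₂(1.7017) = 0.76694; 1/3.44 − 1/5.59 = 0.11181.
t = 0.76694 / 0.11181 ≈ 6.8595 minutes.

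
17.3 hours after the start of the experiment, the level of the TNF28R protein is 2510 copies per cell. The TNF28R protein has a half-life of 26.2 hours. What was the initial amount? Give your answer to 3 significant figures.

3970 copies per cell

Number of half-lives elapsed: n = 17.3/26.2 ≈ 0.66031.
A₀ = A × 2^n = 2510 × 2^0.66031 = 2510 × 1.5804 ≈ 3966.8 copies per cell.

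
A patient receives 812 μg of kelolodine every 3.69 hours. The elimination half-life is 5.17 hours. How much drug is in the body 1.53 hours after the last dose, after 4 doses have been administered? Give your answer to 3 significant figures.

The 4 doses were given 12.6, 8.91, 5.22, 1.53 hours ago.
Total = 812·(1/2)^(12.6/5.17) + 812·(1/2)^(8.91/5.17) + 812·(1/2)^(5.22/5.17) + 812·(1/2)^(1.53/5.17)
      = 149.94 + 245.9 + 403.29 + 661.41 ≈ 1460.5 μg.

1460 μg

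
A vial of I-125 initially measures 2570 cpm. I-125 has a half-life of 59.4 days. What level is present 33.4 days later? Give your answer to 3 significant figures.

1740 cpm

Number of half-lives: n = 33.4/59.4 ≈ 0.56229.
Remaining = 2570 × (1/2)^0.56229 = 2570 × 0.67723 ≈ 1740.5 cpm.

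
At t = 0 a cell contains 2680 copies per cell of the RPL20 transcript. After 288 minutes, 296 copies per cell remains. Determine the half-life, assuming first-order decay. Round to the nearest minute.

91 minutes

A/A₀ = 296/2680 ≈ 0.11045.
n = log₂(9.0541) ≈ 3.1786 half-lives elapsed in 288 minutes.
t½ = 288/3.1786 ≈ 90.607 minutes.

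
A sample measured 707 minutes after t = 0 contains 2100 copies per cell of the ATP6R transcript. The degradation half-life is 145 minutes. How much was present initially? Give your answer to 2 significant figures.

Number of half-lives elapsed: n = 707/145 ≈ 4.8759.
A₀ = A × 2^n = 2100 × 2^4.8759 = 2100 × 29.362 ≈ 61660 copies per cell.

62000 copies per cell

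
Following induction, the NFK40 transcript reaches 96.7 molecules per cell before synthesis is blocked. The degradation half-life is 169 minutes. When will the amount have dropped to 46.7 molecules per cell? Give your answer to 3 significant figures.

177 minutes

Fraction remaining = 46.7/96.7 ≈ 0.48294.
n = log₂(96.7/46.7) = ln(2.0707)/ln 2 ≈ 1.0501 half-lives.
t = n × t½ = 1.0501 × 169 ≈ 177.47 minutes.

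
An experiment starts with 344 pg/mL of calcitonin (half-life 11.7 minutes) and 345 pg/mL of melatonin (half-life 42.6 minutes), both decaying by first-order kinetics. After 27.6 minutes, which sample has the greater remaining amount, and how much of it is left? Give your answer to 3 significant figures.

melatonin, 220 pg/mL

calcitonin: 344 × (1/2)^2.359 ≈ 67.056 pg/mL.
melatonin: 345 × (1/2)^0.64789 ≈ 220.18 pg/mL.
Melatonin has more remaining, at ≈ 220.18 pg/mL.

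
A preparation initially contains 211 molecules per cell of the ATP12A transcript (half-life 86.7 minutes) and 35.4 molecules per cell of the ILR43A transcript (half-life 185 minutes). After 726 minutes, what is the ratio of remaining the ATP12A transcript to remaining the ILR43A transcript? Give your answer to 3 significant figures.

ATP12A transcript: 211 × (1/2)^(726/86.7) = 211 × (1/2)^8.3737 ≈ 0.63613 molecules per cell.
ILR43A transcript: 35.4 × (1/2)^(726/185) = 35.4 × (1/2)^3.9243 ≈ 2.3317 molecules per cell.
Ratio ≈ 0.63613 / 2.3317 ≈ 0.27282.

0.273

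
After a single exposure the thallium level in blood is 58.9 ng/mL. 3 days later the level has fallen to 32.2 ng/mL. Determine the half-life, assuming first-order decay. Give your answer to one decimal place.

3.4 days

A/A₀ = 32.2/58.9 ≈ 0.54669.
n = log₂(1.8292) ≈ 0.87121 half-lives elapsed in 3 days.
t½ = 3/0.87121 ≈ 3.4435 days.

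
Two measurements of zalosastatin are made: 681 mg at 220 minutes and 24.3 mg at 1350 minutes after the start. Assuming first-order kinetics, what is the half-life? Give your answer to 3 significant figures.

235 minutes

Over Δt = 1350 − 220 = 1130 minutes, the level fell by a factor of 681/24.3 ≈ 28.025.
n = log₂(28.025) ≈ 4.8086 half-lives, so t½ = 1130/4.8086 ≈ 234.99 minutes.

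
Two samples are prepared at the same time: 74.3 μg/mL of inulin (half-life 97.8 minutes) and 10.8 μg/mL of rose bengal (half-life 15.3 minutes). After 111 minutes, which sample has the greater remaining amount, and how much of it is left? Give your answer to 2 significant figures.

inulin, 34 μg/mL

inulin: 74.3 × (1/2)^1.135 ≈ 33.832 μg/mL.
rose bengal: 10.8 × (1/2)^7.2549 ≈ 0.07071 μg/mL.
Inulin has more remaining, at ≈ 33.832 μg/mL.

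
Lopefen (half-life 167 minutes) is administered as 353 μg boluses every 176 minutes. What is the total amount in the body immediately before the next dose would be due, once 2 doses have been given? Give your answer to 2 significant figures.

The 2 doses were given 352, 176 minutes ago.
Total = 353·(1/2)^(352/167) + 353·(1/2)^(176/167)
      = 81.897 + 170.03 ≈ 251.93 μg.

250 μg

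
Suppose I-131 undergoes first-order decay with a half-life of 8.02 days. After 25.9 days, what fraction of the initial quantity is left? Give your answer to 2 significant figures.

n = 25.9/8.02 ≈ 3.2294 half-lives.
Fraction remaining = (1/2)^3.2294 ≈ 0.10662.

0.11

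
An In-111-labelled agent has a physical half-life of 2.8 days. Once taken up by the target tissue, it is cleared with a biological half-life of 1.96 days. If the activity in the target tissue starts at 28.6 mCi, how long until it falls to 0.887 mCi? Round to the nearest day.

6 days

1/t_eff = 1/t_phys + 1/t_biol = 1/2.8 + 1/1.96 = 0.86735 per day.
t_eff = 2.8 × 1.96 / (2.8 + 1.96) ≈ 1.1529 days.
n = log₂(28.6/0.887) ≈ 5.0109; t = 5.0109 × 1.1529 ≈ 5.7773 days.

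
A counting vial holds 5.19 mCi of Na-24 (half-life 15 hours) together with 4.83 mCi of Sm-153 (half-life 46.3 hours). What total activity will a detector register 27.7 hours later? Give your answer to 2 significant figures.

Na-24: 5.19 × (1/2)^(27.7/15) = 5.19 × (1/2)^1.8467 ≈ 1.443 mCi.
Sm-153: 4.83 × (1/2)^(27.7/46.3) = 4.83 × (1/2)^0.59827 ≈ 3.1904 mCi.
Total = 1.443 + 3.1904 ≈ 4.6334 mCi.

4.6 mCi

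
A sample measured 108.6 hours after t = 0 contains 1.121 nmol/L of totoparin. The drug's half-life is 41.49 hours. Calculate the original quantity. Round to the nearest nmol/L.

Number of half-lives elapsed: n = 108.6/41.49 ≈ 2.6175.
A₀ = A × 2^n = 1.121 × 2^2.6175 = 1.121 × 6.1368 ≈ 6.8794 nmol/L.

7 nmol/L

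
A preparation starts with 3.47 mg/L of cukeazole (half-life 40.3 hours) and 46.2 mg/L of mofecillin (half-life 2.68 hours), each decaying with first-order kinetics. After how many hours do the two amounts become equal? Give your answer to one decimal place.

10.7 hours

Set 3.47·(1/2)^(t/40.3) = 46.2·(1/2)^(t/2.68).
Taking log₂: log₂(3.47/46.2) = t·(1/40.3 − 1/2.68).
log₂(0.075108) = -3.7349; 1/40.3 − 1/2.68 = -0.34832.
t = -3.7349 / -0.34832 ≈ 10.723 hours.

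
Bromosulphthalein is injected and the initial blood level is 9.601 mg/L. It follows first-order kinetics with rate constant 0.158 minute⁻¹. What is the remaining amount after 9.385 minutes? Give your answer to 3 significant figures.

2.18 mg/L

t½ = ln 2 / λ = 0.69315 / 0.158 ≈ 4.387 minutes.
Number of half-lives: n = 9.385/4.387 ≈ 2.1393.
Remaining = 9.601 × (1/2)^2.1393 = 9.601 × 0.22699 ≈ 2.1794 mg/L.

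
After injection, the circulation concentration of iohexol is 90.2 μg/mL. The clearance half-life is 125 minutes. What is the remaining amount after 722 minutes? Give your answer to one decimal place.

1.6 μg/mL

Number of half-lives: n = 722/125 ≈ 5.776.
Remaining = 90.2 × (1/2)^5.776 = 90.2 × 0.018249 ≈ 1.6461 μg/mL.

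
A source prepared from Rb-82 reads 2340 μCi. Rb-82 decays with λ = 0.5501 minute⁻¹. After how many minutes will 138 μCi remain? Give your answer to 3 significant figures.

5.15 minutes

t½ = ln 2 / λ = 0.69315 / 0.5501 ≈ 1.26 minutes.
Fraction remaining = 138/2340 ≈ 0.058974.
n = log₂(2340/138) = ln(16.957)/ln 2 ≈ 4.0838 half-lives.
t = n × t½ = 4.0838 × 1.26 ≈ 5.1457 minutes.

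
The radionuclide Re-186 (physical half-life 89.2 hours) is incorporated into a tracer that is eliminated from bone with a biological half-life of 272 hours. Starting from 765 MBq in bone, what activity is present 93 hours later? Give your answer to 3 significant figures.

293 MBq

1/t_eff = 1/t_phys + 1/t_biol = 1/89.2 + 1/272 = 0.014887 per hour.
t_eff = 89.2 × 272 / (89.2 + 272) ≈ 67.172 hours.
Remaining = 765 × (1/2)^(93/67.172) = 765 × (1/2)^1.3845 ≈ 293.01 MBq.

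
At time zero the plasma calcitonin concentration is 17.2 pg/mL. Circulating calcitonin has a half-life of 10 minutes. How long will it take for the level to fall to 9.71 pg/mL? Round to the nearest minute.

Fraction remaining = 9.71/17.2 ≈ 0.56453.
n = log₂(17.2/9.71) = ln(1.7714)/ln 2 ≈ 0.82487 half-lives.
t = n × t½ = 0.82487 × 10 ≈ 8.2487 minutes.

8 minutes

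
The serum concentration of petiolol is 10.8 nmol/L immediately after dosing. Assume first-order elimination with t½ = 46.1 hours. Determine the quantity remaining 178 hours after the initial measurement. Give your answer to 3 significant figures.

0.743 nmol/L

Number of half-lives: n = 178/46.1 ≈ 3.8612.
Remaining = 10.8 × (1/2)^3.8612 = 10.8 × 0.068813 ≈ 0.74318 nmol/L.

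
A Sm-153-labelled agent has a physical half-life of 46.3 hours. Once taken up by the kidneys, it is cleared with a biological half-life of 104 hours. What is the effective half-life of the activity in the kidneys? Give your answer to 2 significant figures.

1/t_eff = 1/t_phys + 1/t_biol = 1/46.3 + 1/104 = 0.031214 per hour.
t_eff = 46.3 × 104 / (46.3 + 104) ≈ 32.037 hours.

32 hours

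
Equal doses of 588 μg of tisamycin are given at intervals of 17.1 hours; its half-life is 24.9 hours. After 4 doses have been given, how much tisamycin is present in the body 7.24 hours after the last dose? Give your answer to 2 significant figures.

1100 μg

The 4 doses were given 58.54, 41.44, 24.34, 7.24 hours ago.
Total = 588·(1/2)^(58.54/24.9) + 588·(1/2)^(41.44/24.9) + 588·(1/2)^(24.34/24.9) + 588·(1/2)^(7.24/24.9)
      = 115.25 + 185.52 + 298.62 + 480.67 ≈ 1080.1 μg.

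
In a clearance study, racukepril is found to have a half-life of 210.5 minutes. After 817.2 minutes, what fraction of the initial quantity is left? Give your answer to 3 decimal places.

n = 817.2/210.5 ≈ 3.8822 half-lives.
Fraction remaining = (1/2)^3.8822 ≈ 0.067818.

0.068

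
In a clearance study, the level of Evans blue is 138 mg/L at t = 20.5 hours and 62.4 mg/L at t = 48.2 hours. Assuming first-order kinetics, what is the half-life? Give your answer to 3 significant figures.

Over Δt = 48.2 − 20.5 = 27.7 hours, the level fell by a factor of 138/62.4 ≈ 2.2115.
n = log₂(2.2115) ≈ 1.1451 half-lives, so t½ = 27.7/1.1451 ≈ 24.191 hours.

24.2 hours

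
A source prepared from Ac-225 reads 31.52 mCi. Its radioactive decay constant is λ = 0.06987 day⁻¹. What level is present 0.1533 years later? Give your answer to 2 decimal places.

0.63 mCi

t½ = ln 2 / λ = 0.69315 / 0.06987 ≈ 9.9205 days.
Convert the elapsed time: 0.1533 years = 55.9545 days.
Number of half-lives: n = 55.9545/9.9205 ≈ 5.6403.
Remaining = 31.52 × (1/2)^5.6403 = 31.52 × 0.02005 ≈ 0.63197 mCi.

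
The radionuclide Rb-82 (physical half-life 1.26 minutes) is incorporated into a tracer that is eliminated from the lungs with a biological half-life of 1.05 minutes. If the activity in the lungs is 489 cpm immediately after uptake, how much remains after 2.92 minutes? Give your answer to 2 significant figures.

1/t_eff = 1/t_phys + 1/t_biol = 1/1.26 + 1/1.05 = 1.746 per minute.
t_eff = 1.26 × 1.05 / (1.26 + 1.05) ≈ 0.57273 minutes.
Remaining = 489 × (1/2)^(2.92/0.57273) = 489 × (1/2)^5.0984 ≈ 14.274 cpm.

14 cpm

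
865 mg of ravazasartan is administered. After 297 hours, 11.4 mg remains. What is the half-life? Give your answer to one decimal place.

A/A₀ = 11.4/865 ≈ 0.013179.
n = log₂(75.877) ≈ 6.2456 half-lives elapsed in 297 hours.
t½ = 297/6.2456 ≈ 47.554 hours.

47.6 hours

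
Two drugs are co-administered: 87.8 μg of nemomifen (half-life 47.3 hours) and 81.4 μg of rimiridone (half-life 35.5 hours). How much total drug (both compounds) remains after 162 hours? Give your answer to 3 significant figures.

11.6 μg

nemomifen: 87.8 × (1/2)^(162/47.3) = 87.8 × (1/2)^3.4249 ≈ 8.1749 μg.
rimiridone: 81.4 × (1/2)^(162/35.5) = 81.4 × (1/2)^4.5634 ≈ 3.4428 μg.
Total = 8.1749 + 3.4428 ≈ 11.618 μg.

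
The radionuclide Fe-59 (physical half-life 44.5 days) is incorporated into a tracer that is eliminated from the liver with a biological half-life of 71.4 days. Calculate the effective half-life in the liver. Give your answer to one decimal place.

27.4 days

1/t_eff = 1/t_phys + 1/t_biol = 1/44.5 + 1/71.4 = 0.036478 per day.
t_eff = 44.5 × 71.4 / (44.5 + 71.4) ≈ 27.414 days.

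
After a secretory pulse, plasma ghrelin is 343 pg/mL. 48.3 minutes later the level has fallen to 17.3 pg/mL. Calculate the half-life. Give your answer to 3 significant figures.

A/A₀ = 17.3/343 ≈ 0.050437.
n = log₂(19.827) ≈ 4.3094 half-lives elapsed in 48.3 minutes.
t½ = 48.3/4.3094 ≈ 11.208 minutes.

11.2 minutes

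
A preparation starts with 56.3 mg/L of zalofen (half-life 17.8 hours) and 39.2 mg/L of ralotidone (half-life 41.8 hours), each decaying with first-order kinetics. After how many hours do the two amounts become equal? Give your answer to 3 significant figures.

16.2 hours

Set 56.3·(1/2)^(t/17.8) = 39.2·(1/2)^(t/41.8).
Taking log₂: log₂(56.3/39.2) = t·(1/17.8 − 1/41.8).
log₂(1.4362) = 0.52228; 1/17.8 − 1/41.8 = 0.032256.
t = 0.52228 / 0.032256 ≈ 16.192 hours.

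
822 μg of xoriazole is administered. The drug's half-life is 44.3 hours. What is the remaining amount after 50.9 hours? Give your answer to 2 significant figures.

Number of half-lives: n = 50.9/44.3 ≈ 1.149.
Remaining = 822 × (1/2)^1.149 = 822 × 0.45094 ≈ 370.67 μg.

370 μg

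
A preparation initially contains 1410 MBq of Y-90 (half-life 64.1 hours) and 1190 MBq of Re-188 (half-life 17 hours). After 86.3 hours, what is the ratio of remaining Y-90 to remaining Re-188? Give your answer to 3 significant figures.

15.7

Y-90: 1410 × (1/2)^(86.3/64.1) = 1410 × (1/2)^1.3463 ≈ 554.54 MBq.
Re-188: 1190 × (1/2)^(86.3/17) = 1190 × (1/2)^5.0765 ≈ 35.268 MBq.
Ratio ≈ 554.54 / 35.268 ≈ 15.724.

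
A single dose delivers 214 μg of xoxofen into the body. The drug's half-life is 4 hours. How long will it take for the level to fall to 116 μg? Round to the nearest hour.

Fraction remaining = 116/214 ≈ 0.54206.
n = log₂(214/116) = ln(1.8448)/ln 2 ≈ 0.88349 half-lives.
t = n × t½ = 0.88349 × 4 ≈ 3.5339 hours.

4 hours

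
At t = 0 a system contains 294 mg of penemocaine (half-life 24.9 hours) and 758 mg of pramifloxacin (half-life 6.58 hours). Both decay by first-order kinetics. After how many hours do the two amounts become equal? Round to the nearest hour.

12 hours

Set 294·(1/2)^(t/24.9) = 758·(1/2)^(t/6.58).
Taking log₂: log₂(294/758) = t·(1/24.9 − 1/6.58).
log₂(0.38786) = -1.3664; 1/24.9 − 1/6.58 = -0.11182.
t = -1.3664 / -0.11182 ≈ 12.22 hours.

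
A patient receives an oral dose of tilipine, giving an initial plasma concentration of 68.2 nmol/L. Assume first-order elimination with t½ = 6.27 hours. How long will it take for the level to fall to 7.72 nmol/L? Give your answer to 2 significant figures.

Fraction remaining = 7.72/68.2 ≈ 0.1132.
n = log₂(68.2/7.72) = ln(8.8342)/ln 2 ≈ 3.1431 half-lives.
t = n × t½ = 3.1431 × 6.27 ≈ 19.707 hours.

20 hours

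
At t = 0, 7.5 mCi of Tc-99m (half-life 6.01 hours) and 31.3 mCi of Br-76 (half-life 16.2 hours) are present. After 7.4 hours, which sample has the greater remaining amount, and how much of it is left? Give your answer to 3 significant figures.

Tc-99m: 7.5 × (1/2)^1.2313 ≈ 3.1945 mCi.
Br-76: 31.3 × (1/2)^0.45679 ≈ 22.805 mCi.
Br-76 has more remaining, at ≈ 22.805 mCi.

Br-76, 22.8 mCi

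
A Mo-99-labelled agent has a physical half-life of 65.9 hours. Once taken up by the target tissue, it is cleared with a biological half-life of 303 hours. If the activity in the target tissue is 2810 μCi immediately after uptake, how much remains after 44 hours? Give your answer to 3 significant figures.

1600 μCi

1/t_eff = 1/t_phys + 1/t_biol = 1/65.9 + 1/303 = 0.018475 per hour.
t_eff = 65.9 × 303 / (65.9 + 303) ≈ 54.128 hours.
Remaining = 2810 × (1/2)^(44/54.128) = 2810 × (1/2)^0.81289 ≈ 1599.6 μCi.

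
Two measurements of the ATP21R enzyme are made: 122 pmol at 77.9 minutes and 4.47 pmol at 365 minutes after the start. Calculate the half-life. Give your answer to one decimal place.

60.2 minutes

Over Δt = 365 − 77.9 = 287.1 minutes, the level fell by a factor of 122/4.47 ≈ 27.293.
n = log₂(27.293) ≈ 4.7705 half-lives, so t½ = 287.1/4.7705 ≈ 60.183 minutes.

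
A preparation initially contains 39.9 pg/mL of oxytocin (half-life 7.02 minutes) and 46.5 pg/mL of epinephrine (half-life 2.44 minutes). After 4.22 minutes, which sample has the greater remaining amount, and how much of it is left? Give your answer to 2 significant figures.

oxytocin, 26 pg/mL

oxytocin: 39.9 × (1/2)^0.60114 ≈ 26.303 pg/mL.
epinephrine: 46.5 × (1/2)^1.7295 ≈ 14.022 pg/mL.
Oxytocin has more remaining, at ≈ 26.303 pg/mL.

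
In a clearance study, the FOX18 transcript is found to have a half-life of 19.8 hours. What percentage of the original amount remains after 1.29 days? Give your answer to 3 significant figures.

1.29 days = 30.96 hours.
n = 30.96/19.8 ≈ 1.5636 half-lives.
Fraction remaining = (1/2)^1.5636 ≈ 0.3383, i.e. 33.83%.

33.8%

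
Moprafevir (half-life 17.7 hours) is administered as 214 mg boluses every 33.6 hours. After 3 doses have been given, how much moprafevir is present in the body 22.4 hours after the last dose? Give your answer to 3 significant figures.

The 3 doses were given 89.6, 56, 22.4 hours ago.
Total = 214·(1/2)^(89.6/17.7) + 214·(1/2)^(56/17.7) + 214·(1/2)^(22.4/17.7)
      = 6.4055 + 23.878 + 89.012 ≈ 119.3 mg.

119 mg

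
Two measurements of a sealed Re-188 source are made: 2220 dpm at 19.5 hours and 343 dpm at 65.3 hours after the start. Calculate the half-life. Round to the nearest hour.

17 hours

Over Δt = 65.3 − 19.5 = 45.8 hours, the level fell by a factor of 2220/343 ≈ 6.4723.
n = log₂(6.4723) ≈ 2.6943 half-lives, so t½ = 45.8/2.6943 ≈ 16.999 hours.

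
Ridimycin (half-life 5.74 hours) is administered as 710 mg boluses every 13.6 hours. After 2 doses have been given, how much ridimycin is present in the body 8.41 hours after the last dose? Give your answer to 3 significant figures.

The 2 doses were given 22.01, 8.41 hours ago.
Total = 710·(1/2)^(22.01/5.74) + 710·(1/2)^(8.41/5.74)
      = 49.769 + 257.16 ≈ 306.93 mg.

307 mg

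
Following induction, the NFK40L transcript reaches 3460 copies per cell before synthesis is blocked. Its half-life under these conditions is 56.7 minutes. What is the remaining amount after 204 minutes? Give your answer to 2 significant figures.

Number of half-lives: n = 204/56.7 ≈ 3.5979.
Remaining = 3460 × (1/2)^3.5979 = 3460 × 0.08259 ≈ 285.76 copies per cell.

290 copies per cell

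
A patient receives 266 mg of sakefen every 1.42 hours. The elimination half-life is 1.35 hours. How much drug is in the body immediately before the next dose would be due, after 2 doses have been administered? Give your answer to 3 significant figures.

190 mg

The 2 doses were given 2.84, 1.42 hours ago.
Total = 266·(1/2)^(2.84/1.35) + 266·(1/2)^(1.42/1.35)
      = 61.888 + 128.3 ≈ 190.19 mg.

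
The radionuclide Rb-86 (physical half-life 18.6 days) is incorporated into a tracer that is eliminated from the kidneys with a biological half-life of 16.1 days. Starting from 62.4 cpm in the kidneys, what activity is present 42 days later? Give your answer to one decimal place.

1/t_eff = 1/t_phys + 1/t_biol = 1/18.6 + 1/16.1 = 0.11588 per day.
t_eff = 18.6 × 16.1 / (18.6 + 16.1) ≈ 8.63 days.
Remaining = 62.4 × (1/2)^(42/8.63) = 62.4 × (1/2)^4.8668 ≈ 2.1387 cpm.

2.1 cpm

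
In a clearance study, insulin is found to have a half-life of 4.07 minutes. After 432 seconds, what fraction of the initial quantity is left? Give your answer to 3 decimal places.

432 seconds = 7.2 minutes.
n = 7.2/4.07 ≈ 1.769 half-lives.
Fraction remaining = (1/2)^1.769 ≈ 0.2934.

0.293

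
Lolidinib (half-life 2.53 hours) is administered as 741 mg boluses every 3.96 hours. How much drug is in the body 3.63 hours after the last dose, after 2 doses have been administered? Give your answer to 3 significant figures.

The 2 doses were given 7.59, 3.63 hours ago.
Total = 741·(1/2)^(7.59/2.53) + 741·(1/2)^(3.63/2.53)
      = 92.625 + 274.1 ≈ 366.72 mg.

367 mg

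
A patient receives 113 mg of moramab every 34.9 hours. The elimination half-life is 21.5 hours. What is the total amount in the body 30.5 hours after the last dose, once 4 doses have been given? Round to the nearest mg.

The 4 doses were given 135.2, 100.3, 65.4, 30.5 hours ago.
Total = 113·(1/2)^(135.2/21.5) + 113·(1/2)^(100.3/21.5) + 113·(1/2)^(65.4/21.5) + 113·(1/2)^(30.5/21.5)
      = 1.4457 + 4.4539 + 13.721 + 42.27 ≈ 61.891 mg.

62 mg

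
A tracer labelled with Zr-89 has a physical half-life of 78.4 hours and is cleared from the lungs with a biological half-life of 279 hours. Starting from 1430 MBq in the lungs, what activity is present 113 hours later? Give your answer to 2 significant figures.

1/t_eff = 1/t_phys + 1/t_biol = 1/78.4 + 1/279 = 0.016339 per hour.
t_eff = 78.4 × 279 / (78.4 + 279) ≈ 61.202 hours.
Remaining = 1430 × (1/2)^(113/61.202) = 1430 × (1/2)^1.8463 ≈ 397.68 MBq.

400 MBq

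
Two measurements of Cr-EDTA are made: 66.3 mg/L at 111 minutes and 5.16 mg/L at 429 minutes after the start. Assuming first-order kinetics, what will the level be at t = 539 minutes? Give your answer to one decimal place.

2.1 mg/L

Over Δt = 429 − 111 = 318 minutes, the level fell by a factor of 66.3/5.16 ≈ 12.849.
n = log₂(12.849) ≈ 3.6836 half-lives, so t½ = 318/3.6836 ≈ 86.329 minutes.
From t = 429 to t = 539: 5.16 × (1/2)^((539−429)/86.329) ≈ 2.1334 mg/L.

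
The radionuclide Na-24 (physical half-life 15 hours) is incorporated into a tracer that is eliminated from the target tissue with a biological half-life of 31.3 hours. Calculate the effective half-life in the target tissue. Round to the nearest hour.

1/t_eff = 1/t_phys + 1/t_biol = 1/15 + 1/31.3 = 0.098616 per hour.
t_eff = 15 × 31.3 / (15 + 31.3) ≈ 10.14 hours.

10 hours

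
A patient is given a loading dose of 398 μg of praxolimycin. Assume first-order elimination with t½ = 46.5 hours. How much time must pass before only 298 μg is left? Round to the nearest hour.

Fraction remaining = 298/398 ≈ 0.74874.
n = log₂(398/298) = ln(1.3356)/ln 2 ≈ 0.41746 half-lives.
t = n × t½ = 0.41746 × 46.5 ≈ 19.412 hours.

19 hours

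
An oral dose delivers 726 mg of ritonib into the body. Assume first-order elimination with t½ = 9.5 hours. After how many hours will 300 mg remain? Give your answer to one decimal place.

12.1 hours

Fraction remaining = 300/726 ≈ 0.41322.
n = log₂(726/300) = ln(2.42)/ln 2 ≈ 1.275 half-lives.
t = n × t½ = 1.275 × 9.5 ≈ 12.113 hours.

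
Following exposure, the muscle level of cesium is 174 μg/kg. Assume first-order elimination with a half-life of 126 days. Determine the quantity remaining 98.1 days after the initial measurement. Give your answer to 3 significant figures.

101 μg/kg

Number of half-lives: n = 98.1/126 ≈ 0.77857.
Remaining = 174 × (1/2)^0.77857 = 174 × 0.58294 ≈ 101.43 μg/kg.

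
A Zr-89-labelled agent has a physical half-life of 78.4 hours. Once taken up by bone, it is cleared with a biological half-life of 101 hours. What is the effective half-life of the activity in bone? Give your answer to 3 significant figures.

44.1 hours

1/t_eff = 1/t_phys + 1/t_biol = 1/78.4 + 1/101 = 0.022656 per hour.
t_eff = 78.4 × 101 / (78.4 + 101) ≈ 44.138 hours.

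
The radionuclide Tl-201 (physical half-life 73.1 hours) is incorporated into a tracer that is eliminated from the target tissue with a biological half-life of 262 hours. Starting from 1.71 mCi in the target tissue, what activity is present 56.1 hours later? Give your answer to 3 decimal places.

0.866 mCi

1/t_eff = 1/t_phys + 1/t_biol = 1/73.1 + 1/262 = 0.017497 per hour.
t_eff = 73.1 × 262 / (73.1 + 262) ≈ 57.154 hours.
Remaining = 1.71 × (1/2)^(56.1/57.154) = 1.71 × (1/2)^0.98156 ≈ 0.866 mCi.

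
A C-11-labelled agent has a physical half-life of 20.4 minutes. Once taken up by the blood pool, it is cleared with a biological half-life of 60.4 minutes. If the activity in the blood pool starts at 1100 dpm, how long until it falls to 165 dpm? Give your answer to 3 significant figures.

1/t_eff = 1/t_phys + 1/t_biol = 1/20.4 + 1/60.4 = 0.065576 per minute.
t_eff = 20.4 × 60.4 / (20.4 + 60.4) ≈ 15.25 minutes.
n = log₂(1100/165) ≈ 2.737; t = 2.737 × 15.25 ≈ 41.737 minutes.

41.7 minutes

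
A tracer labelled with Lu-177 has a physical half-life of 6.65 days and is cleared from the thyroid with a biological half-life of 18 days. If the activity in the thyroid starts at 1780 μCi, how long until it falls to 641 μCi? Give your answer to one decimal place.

1/t_eff = 1/t_phys + 1/t_biol = 1/6.65 + 1/18 = 0.20593 per day.
t_eff = 6.65 × 18 / (6.65 + 18) ≈ 4.856 days.
n = log₂(1780/641) ≈ 1.4735; t = 1.4735 × 4.856 ≈ 7.1552 days.

7.2 days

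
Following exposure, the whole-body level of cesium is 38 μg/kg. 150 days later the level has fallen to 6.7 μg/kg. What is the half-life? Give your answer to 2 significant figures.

60 days

A/A₀ = 6.7/38 ≈ 0.17632.
n = log₂(5.6716) ≈ 2.5038 half-lives elapsed in 150 days.
t½ = 150/2.5038 ≈ 59.91 days.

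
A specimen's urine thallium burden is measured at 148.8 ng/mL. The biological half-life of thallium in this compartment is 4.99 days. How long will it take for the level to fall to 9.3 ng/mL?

19.96 days

9.3/148.8 = 1/16, so 4 half-lives have elapsed.
t = 4 × 4.99 = 19.96 days.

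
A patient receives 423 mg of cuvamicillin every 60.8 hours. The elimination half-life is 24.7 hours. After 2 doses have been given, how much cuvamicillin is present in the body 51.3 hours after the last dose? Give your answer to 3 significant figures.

The 2 doses were given 112.1, 51.3 hours ago.
Total = 423·(1/2)^(112.1/24.7) + 423·(1/2)^(51.3/24.7)
      = 18.202 + 100.26 ≈ 118.46 mg.

118 mg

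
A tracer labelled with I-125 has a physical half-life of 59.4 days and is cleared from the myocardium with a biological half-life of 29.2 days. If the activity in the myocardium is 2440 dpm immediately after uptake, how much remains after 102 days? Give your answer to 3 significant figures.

1/t_eff = 1/t_phys + 1/t_biol = 1/59.4 + 1/29.2 = 0.051082 per day.
t_eff = 59.4 × 29.2 / (59.4 + 29.2) ≈ 19.577 days.
Remaining = 2440 × (1/2)^(102/19.577) = 2440 × (1/2)^5.2103 ≈ 65.906 dpm.

65.9 dpm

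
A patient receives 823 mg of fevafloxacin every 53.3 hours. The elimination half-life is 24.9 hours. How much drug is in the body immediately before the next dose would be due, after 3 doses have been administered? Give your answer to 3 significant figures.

239 mg

The 3 doses were given 159.9, 106.6, 53.3 hours ago.
Total = 823·(1/2)^(159.9/24.9) + 823·(1/2)^(106.6/24.9) + 823·(1/2)^(53.3/24.9)
      = 9.6002 + 42.33 + 186.65 ≈ 238.58 mg.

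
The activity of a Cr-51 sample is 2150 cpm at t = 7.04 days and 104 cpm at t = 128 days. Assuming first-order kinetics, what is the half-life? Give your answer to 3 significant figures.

27.7 days

Over Δt = 128 − 7.04 = 120.96 days, the level fell by a factor of 2150/104 ≈ 20.673.
n = log₂(20.673) ≈ 4.3697 half-lives, so t½ = 120.96/4.3697 ≈ 27.682 days.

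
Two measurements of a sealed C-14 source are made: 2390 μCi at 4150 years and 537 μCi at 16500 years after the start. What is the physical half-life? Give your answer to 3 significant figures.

Over Δt = 16500 − 4150 = 12350 years, the level fell by a factor of 2390/537 ≈ 4.4507.
n = log₂(4.4507) ≈ 2.154 half-lives, so t½ = 12350/2.154 ≈ 5733.5 years.

5730 years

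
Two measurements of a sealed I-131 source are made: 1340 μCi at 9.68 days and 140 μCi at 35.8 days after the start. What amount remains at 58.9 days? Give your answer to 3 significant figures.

19.0 μCi

Over Δt = 35.8 − 9.68 = 26.12 days, the level fell by a factor of 1340/140 ≈ 9.5714.
n = log₂(9.5714) ≈ 3.2587 half-lives, so t½ = 26.12/3.2587 ≈ 8.0154 days.
From t = 35.8 to t = 58.9: 140 × (1/2)^((58.9−35.8)/8.0154) ≈ 18.992 μCi.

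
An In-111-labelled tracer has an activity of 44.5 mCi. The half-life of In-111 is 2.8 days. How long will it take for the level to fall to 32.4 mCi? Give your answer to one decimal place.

Fraction remaining = 32.4/44.5 ≈ 0.72809.
n = log₂(44.5/32.4) = ln(1.3735)/ln 2 ≈ 0.45781 half-lives.
t = n × t½ = 0.45781 × 2.8 ≈ 1.2819 days.

1.3 days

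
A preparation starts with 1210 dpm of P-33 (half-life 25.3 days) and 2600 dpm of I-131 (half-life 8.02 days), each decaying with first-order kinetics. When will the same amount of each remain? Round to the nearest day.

13 days

Set 1210·(1/2)^(t/25.3) = 2600·(1/2)^(t/8.02).
Taking log₂: log₂(1210/2600) = t·(1/25.3 − 1/8.02).
log₂(0.46538) = -1.1035; 1/25.3 − 1/8.02 = -0.085163.
t = -1.1035 / -0.085163 ≈ 12.958 days.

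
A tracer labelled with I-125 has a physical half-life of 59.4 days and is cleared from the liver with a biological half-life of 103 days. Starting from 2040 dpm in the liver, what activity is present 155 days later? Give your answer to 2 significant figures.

1/t_eff = 1/t_phys + 1/t_biol = 1/59.4 + 1/103 = 0.026544 per day.
t_eff = 59.4 × 103 / (59.4 + 103) ≈ 37.674 days.
Remaining = 2040 × (1/2)^(155/37.674) = 2040 × (1/2)^4.1143 ≈ 117.79 dpm.

120 dpm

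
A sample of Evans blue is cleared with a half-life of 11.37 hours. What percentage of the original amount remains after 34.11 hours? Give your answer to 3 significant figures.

12.5%

n = 34.11/11.37 ≈ 3 half-lives.
Fraction remaining = (1/2)^3 ≈ 0.125, i.e. 12.5%.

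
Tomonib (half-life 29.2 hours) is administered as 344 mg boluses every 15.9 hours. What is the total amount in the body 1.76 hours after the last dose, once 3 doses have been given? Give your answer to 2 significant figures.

710 mg

The 3 doses were given 33.56, 17.66, 1.76 hours ago.
Total = 344·(1/2)^(33.56/29.2) + 344·(1/2)^(17.66/29.2) + 344·(1/2)^(1.76/29.2)
      = 155.09 + 226.2 + 329.92 ≈ 711.22 mg.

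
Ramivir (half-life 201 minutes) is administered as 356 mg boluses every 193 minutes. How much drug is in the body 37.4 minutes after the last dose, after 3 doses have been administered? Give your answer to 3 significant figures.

The 3 doses were given 423.4, 230.4, 37.4 minutes ago.
Total = 356·(1/2)^(423.4/201) + 356·(1/2)^(230.4/201) + 356·(1/2)^(37.4/201)
      = 82.668 + 160.84 + 312.92 ≈ 556.43 mg.

556 mg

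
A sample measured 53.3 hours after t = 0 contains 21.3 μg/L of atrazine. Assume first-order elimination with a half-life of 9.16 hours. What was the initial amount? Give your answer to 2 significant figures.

1200 μg/L

Number of half-lives elapsed: n = 53.3/9.16 ≈ 5.8188.
A₀ = A × 2^n = 21.3 × 2^5.8188 = 21.3 × 56.445 ≈ 1202.3 μg/L.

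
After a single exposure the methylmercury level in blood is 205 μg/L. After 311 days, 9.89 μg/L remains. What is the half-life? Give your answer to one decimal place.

71.1 days

A/A₀ = 9.89/205 ≈ 0.048244.
n = log₂(20.728) ≈ 4.3735 half-lives elapsed in 311 days.
t½ = 311/4.3735 ≈ 71.11 days.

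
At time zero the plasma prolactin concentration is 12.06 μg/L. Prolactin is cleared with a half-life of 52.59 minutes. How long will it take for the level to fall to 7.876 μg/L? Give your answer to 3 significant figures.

32.3 minutes

Fraction remaining = 7.876/12.06 ≈ 0.65307.
n = log₂(12.06/7.876) = ln(1.5312)/ln 2 ≈ 0.61469 half-lives.
t = n × t½ = 0.61469 × 52.59 ≈ 32.327 minutes.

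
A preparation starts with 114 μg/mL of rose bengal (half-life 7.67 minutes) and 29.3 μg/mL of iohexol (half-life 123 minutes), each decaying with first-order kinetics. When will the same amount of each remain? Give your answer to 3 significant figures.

16.0 minutes

Set 114·(1/2)^(t/7.67) = 29.3·(1/2)^(t/123).
Taking log₂: log₂(114/29.3) = t·(1/7.67 − 1/123).
log₂(3.8908) = 1.9601; 1/7.67 − 1/123 = 0.12225.
t = 1.9601 / 0.12225 ≈ 16.033 minutes.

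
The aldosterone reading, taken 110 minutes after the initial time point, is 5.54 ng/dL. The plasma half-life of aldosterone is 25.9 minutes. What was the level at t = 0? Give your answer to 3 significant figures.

105 ng/dL

Number of half-lives elapsed: n = 110/25.9 ≈ 4.2471.
A₀ = A × 2^n = 5.54 × 2^4.2471 = 5.54 × 18.989 ≈ 105.2 ng/dL.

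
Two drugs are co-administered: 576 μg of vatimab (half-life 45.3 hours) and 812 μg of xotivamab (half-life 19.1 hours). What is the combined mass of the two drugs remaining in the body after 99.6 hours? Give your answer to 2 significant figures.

vatimab: 576 × (1/2)^(99.6/45.3) = 576 × (1/2)^2.1987 ≈ 125.47 μg.
xotivamab: 812 × (1/2)^(99.6/19.1) = 812 × (1/2)^5.2147 ≈ 21.867 μg.
Total = 125.47 + 21.867 ≈ 147.34 μg.

150 μg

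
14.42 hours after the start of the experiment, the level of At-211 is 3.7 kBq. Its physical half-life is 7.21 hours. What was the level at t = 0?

Number of half-lives elapsed: n = 14.42/7.21 ≈ 2.
A₀ = A × 2^n = 3.7 × 2^2 = 3.7 × 4 ≈ 14.8 kBq.

14.8 kBq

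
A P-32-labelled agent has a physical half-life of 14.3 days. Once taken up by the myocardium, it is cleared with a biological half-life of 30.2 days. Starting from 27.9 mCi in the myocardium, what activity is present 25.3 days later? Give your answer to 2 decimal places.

4.58 mCi

1/t_eff = 1/t_phys + 1/t_biol = 1/14.3 + 1/30.2 = 0.10304 per day.
t_eff = 14.3 × 30.2 / (14.3 + 30.2) ≈ 9.7047 days.
Remaining = 27.9 × (1/2)^(25.3/9.7047) = 27.9 × (1/2)^2.607 ≈ 4.5796 mCi.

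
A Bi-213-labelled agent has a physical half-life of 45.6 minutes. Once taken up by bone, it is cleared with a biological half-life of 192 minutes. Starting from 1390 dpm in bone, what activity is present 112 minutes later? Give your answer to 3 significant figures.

169 dpm

1/t_eff = 1/t_phys + 1/t_biol = 1/45.6 + 1/192 = 0.027138 per minute.
t_eff = 45.6 × 192 / (45.6 + 192) ≈ 36.848 minutes.
Remaining = 1390 × (1/2)^(112/36.848) = 1390 × (1/2)^3.0395 ≈ 169.06 dpm.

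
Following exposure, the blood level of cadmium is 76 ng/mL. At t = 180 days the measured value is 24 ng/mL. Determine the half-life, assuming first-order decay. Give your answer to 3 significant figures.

108 days

A/A₀ = 24/76 ≈ 0.31579.
n = log₂(3.1667) ≈ 1.663 half-lives elapsed in 180 days.
t½ = 180/1.663 ≈ 108.24 days.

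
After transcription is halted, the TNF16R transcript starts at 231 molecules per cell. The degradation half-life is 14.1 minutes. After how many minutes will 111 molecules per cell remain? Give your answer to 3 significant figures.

Fraction remaining = 111/231 ≈ 0.48052.
n = log₂(231/111) = ln(2.0811)/ln 2 ≈ 1.0573 half-lives.
t = n × t½ = 1.0573 × 14.1 ≈ 14.908 minutes.

14.9 minutes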